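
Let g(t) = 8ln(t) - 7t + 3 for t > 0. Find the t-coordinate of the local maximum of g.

8/7

g'(t) = 8/t − 7 = 0 gives t = 8/7.
g''(t) = -8/t², which is negative for t > 0, so this is a local maximum.
g(8/7) = 8·ln(8/7) - 8 + 3 ≈ -3.9317.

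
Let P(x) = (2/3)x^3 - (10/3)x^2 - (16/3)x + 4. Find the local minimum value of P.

P'(x) = 2x^2 - (20/3)x - 16/3 = 0 at x = -2/3, 4.
P''(x) = 4x - 20/3. P''(-2/3) = -28/3 < 0 ⇒ local maximum; P''(4) = 28/3 > 0 ⇒ local minimum.
The local minimum is P(4) = -28.

-28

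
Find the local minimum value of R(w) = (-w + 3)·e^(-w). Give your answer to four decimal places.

-0.0183

Differentiating with the product rule gives R'(w) = (w - 4)·e^(-w). Since e^(-w) > 0, the only critical point is w = 4.
R''(4) has the same sign as 1 > 0, so this is a local minimum.
R(4) = (-1)·e^(-4) ≈ -0.0183.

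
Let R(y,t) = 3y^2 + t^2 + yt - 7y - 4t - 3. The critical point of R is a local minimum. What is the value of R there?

∂R/∂y = 6y + t - 7 = 0 and ∂R/∂t = y + 2t - 4 = 0, so (y, t) = (10/11, 17/11).
The Hessian has R_{yy} = 6, R_{tt} = 2, R_{yt} = 1, giving D = 11 > 0 with R_{yy} > 0, so the point is a local minimum.
R(10/11, 17/11) = -102/11.

-102/11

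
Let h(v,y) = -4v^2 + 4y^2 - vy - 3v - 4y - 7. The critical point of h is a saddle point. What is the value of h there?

-471/65

∂h/∂v = -8v - y - 3 = 0 and ∂h/∂y = -v + 8y - 4 = 0, so (v, y) = (-28/65, 29/65).
The Hessian has h_{vv} = -8, h_{yy} = 8, h_{vy} = -1, giving D = -65 < 0, so the point is a saddle point.
h(-28/65, 29/65) = -471/65.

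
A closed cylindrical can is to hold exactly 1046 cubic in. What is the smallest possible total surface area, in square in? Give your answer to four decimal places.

570.4300

With radius r and height h, πr²h = 1046 so h = 1046/(πr²), and S(r) = 2πr² + 2πrh = 2πr² + 2·1046/r.
S'(r) = 4πr − 2·1046/r² = 0 ⇒ r³ = 1046/(2π), so r ≈ 5.5011 and h = 2r ≈ 11.0022.
S''(r) = 4π + 4·1046/r³ > 0, so this is the minimum; S ≈ 570.4300.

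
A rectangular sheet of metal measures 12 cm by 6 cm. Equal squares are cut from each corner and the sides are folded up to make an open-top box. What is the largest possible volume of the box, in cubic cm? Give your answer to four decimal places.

41.5692

With cut size x, the volume is V(x) = x(12 − 2x)(6 − 2x) for 0 < x < 3.
V'(x) = 12x^2 − 72x + 72. Setting V'(x) = 0 gives x ≈ 1.2679 (the root in (0, 3)).
V''(x) = 24x − 72 is negative there, so this is the maximum; V ≈ 41.5692.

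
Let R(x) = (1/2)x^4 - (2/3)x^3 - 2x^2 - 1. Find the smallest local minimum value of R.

Critical points: R'(x) = 2x^3 - 2x^2 - 4x vanishes at x = -1, 0, 2.
R''(x) = 6x^2 - 4x - 4. R''(-1) = 6 > 0 ⇒ local minimum; R''(0) = -4 < 0 ⇒ local maximum; R''(2) = 12 > 0 ⇒ local minimum.
The smallest local minimum is R(2) = -19/3.

-19/3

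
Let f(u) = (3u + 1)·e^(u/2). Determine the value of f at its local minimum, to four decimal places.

-1.8684

By the product rule, f'(u) = ((3/2)u + 7/2)·e^(u/2). Since e^(u/2) > 0, the only critical point is u = -7/3.
f''(-7/3) has the same sign as 3/2 > 0, so this is a local minimum.
f(-7/3) = (-6)·e^(-7/6) ≈ -1.8684.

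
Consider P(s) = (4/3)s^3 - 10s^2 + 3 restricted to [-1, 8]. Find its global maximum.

The derivative is 4s^2 - 20s, which vanishes at s = 0 and s = 5.
Candidates: P(-1) = -25/3; P(0) = 3; P(5) = -241/3; P(8) = 137/3.
Hence the absolute maximum is 137/3 at s = 8.

137/3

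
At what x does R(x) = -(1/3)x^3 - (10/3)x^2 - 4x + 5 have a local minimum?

-6

R'(x) = -x^2 - (20/3)x - 4. Setting R'(x) = 0 gives x ∈ {-6, -2/3}.
R''(x) = -2x - 20/3. R''(-6) = 16/3 > 0 ⇒ local minimum; R''(-2/3) = -16/3 < 0 ⇒ local maximum.
So the local minimum value is R(-6) = -19.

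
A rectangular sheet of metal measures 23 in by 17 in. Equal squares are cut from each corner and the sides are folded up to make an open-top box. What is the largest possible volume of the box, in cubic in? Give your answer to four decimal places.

With cut size x, the volume is V(x) = x(23 − 2x)(17 − 2x) for 0 < x < 8.5.
V'(x) = 12x^2 − 160x + 391. Setting V'(x) = 0 gives x ≈ 3.2227 (the root in (0, 8.5)).
V''(x) = 24x − 160 is negative there, so this is the maximum; V ≈ 563.0933.

563.0933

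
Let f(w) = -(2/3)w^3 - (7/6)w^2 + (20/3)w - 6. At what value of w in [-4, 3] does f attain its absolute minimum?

Differentiating, f'(w) = -2w^2 - (7/3)w + 20/3; which vanishes at w = -5/2 and w = 4/3.
Candidates: f(-4) = -26/3, f(-5/2) = -469/24, f(4/3) = -62/81, f(3) = -29/2.
So the minimum is f(-5/2) = -469/24.

-5/2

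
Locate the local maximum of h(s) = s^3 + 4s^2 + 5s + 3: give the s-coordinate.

h'(s) = 3s^2 + 8s + 5 = 0 at s = -5/3, -1.
h''(s) = 6s + 8. h''(-5/3) = -2 < 0 ⇒ local maximum; h''(-1) = 2 > 0 ⇒ local minimum.
So the local maximum value is h(-5/3) = 31/27.

-5/3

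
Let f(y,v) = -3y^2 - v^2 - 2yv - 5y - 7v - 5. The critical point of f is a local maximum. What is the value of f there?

31/4

∂f/∂y = -6y - 2v - 5 = 0 and ∂f/∂v = -2y - 2v - 7 = 0, so (y, v) = (1/2, -4).
The Hessian has f_{yy} = -6, f_{vv} = -2, f_{yv} = -2, giving D = 8 > 0 with f_{yy} < 0, so the point is a local maximum.
f(1/2, -4) = 31/4.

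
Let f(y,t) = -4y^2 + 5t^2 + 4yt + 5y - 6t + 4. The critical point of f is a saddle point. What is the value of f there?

485/96

∂f/∂y = -8y + 4t + 5 = 0 and ∂f/∂t = 4y + 10t - 6 = 0, so (y, t) = (37/48, 7/24).
The Hessian has f_{yy} = -8, f_{tt} = 10, f_{yt} = 4, giving D = -96 < 0, so the point is a saddle point.
f(37/48, 7/24) = 485/96.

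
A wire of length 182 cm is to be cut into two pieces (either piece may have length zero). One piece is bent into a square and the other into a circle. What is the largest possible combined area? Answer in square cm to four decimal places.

2635.9242

Let x be the length used for the square. Square side x/4; circle radius (182−x)/(2π).
A(x) = (x/4)² + π·((182−x)/(2π))² = x²/16 + (182−x)²/(4π) for 0 ≤ x ≤ 182. A'(x) = x/8 − (182−x)/(2π) = 0 gives x = 4·182/(π+4) ≈ 101.9380.
A'' > 0, so the interior critical point is a minimum; the maximum is at an endpoint. A(0) = 2635.9242 and A(182) = 2070.2500, so the largest area is 2635.9242.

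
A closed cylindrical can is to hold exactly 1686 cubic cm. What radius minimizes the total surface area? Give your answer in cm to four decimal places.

6.4500

With radius r and height h, πr²h = 1686 so h = 1686/(πr²), and S(r) = 2πr² + 2πrh = 2πr² + 2·1686/r.
S'(r) = 4πr − 2·1686/r² = 0 ⇒ r³ = 1686/(2π), so r ≈ 6.4500 and h = 2r ≈ 12.9000.
S''(r) = 4π + 4·1686/r³ > 0, so this is the minimum; S ≈ 784.1869.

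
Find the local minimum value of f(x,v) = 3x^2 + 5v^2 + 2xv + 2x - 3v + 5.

221/56

∂f/∂x = 6x + 2v + 2 = 0 and ∂f/∂v = 2x + 10v - 3 = 0, so (x, v) = (-13/28, 11/28).
The Hessian has f_{xx} = 6, f_{vv} = 10, f_{xv} = 2, giving D = 56 > 0 with f_{xx} > 0, so the point is a local minimum.
f(-13/28, 11/28) = 221/56.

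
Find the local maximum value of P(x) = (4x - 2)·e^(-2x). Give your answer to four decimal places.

0.2707

Differentiating with the product rule gives P'(x) = (-8x + 8)·e^(-2x). Since e^(-2x) > 0, the only critical point is x = 1.
P''(1) has the same sign as -8 < 0, so this is a local maximum.
P(1) = (2)·e^(-2) ≈ 0.2707.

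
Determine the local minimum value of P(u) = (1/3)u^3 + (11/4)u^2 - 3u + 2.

59/48

P'(u) = u^2 + (11/2)u - 3. Setting P'(u) = 0 gives u ∈ {-6, 1/2}.
Second-derivative test with P''(u) = 2u + 11/2: P''(-6) = -13/2 < 0 ⇒ local maximum; P''(1/2) = 13/2 > 0 ⇒ local minimum.
So the local minimum value is P(1/2) = 59/48.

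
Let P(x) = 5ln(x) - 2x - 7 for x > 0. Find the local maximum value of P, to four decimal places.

-7.4185

P'(x) = 5/x − 2 = 0 gives x = 5/2.
P''(x) = -5/x², which is negative for x > 0, so this is a local maximum.
P(5/2) = 5·ln(5/2) - 5 - 7 ≈ -7.4185.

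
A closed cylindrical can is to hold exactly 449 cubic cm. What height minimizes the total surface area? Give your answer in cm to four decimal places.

8.2995

With radius r and height h, πr²h = 449 so h = 449/(πr²), and S(r) = 2πr² + 2πrh = 2πr² + 2·449/r.
S'(r) = 4πr − 2·449/r² = 0 ⇒ r³ = 449/(2π), so r ≈ 4.1498 and h = 2r ≈ 8.2995.
S''(r) = 4π + 4·449/r³ > 0, so this is the minimum; S ≈ 324.5977.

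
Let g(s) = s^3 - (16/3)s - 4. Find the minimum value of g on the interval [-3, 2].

Differentiating, g'(s) = 3s^2 - 16/3; which vanishes at s = -4/3 and s = 4/3.
Evaluating at the critical points and endpoints: g(-3) = -15,  g(-4/3) = 20/27,  g(4/3) = -236/27,  g(2) = -20/3.
Hence the absolute minimum is -15 at s = -3.

-15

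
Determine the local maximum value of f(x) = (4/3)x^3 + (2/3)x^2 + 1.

83/81

f'(x) = 4x^2 + (4/3)x = 0 at x = -1/3, 0.
Second-derivative test with f''(x) = 8x + 4/3: f''(-1/3) = -4/3 < 0 ⇒ local maximum; f''(0) = 4/3 > 0 ⇒ local minimum.
So the local maximum value is f(-1/3) = 83/81.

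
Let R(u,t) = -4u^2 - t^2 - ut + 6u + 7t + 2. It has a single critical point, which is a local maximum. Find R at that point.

44/3

∂R/∂u = -8u - t + 6 = 0 and ∂R/∂t = -u - 2t + 7 = 0, so (u, t) = (1/3, 10/3).
The Hessian has R_{uu} = -8, R_{tt} = -2, R_{ut} = -1, giving D = 15 > 0 with R_{uu} < 0, so the point is a local maximum.
R(1/3, 10/3) = 44/3.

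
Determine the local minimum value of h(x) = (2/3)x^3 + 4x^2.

h'(x) = 2x^2 + 8x = 0 at x = -4, 0.
Since h''(x) = 4x + 8, we get h''(-4) = -8 < 0 ⇒ local maximum; h''(0) = 8 > 0 ⇒ local minimum.
Thus h has its local minimum at x = 0, with value 0.

0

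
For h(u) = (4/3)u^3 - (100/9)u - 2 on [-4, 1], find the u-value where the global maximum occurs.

The derivative is 4u^2 - 100/9, whose only zero in [-4, 1] is u = -5/3.
Evaluating at the critical points and endpoints: h(-4) = -386/9,  h(-5/3) = 838/81,  h(1) = -106/9.
Hence the absolute maximum is 838/81 at u = -5/3.

-5/3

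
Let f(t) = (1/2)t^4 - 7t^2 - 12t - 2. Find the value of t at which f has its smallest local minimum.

3

Critical points: f'(t) = 2t^3 - 14t - 12 vanishes at t = -2, -1, 3.
Since f''(t) = 6t^2 - 14, we get f''(-2) = 10 > 0 ⇒ local minimum; f''(-1) = -8 < 0 ⇒ local maximum; f''(3) = 40 > 0 ⇒ local minimum.
So the smallest local minimum value is f(3) = -121/2.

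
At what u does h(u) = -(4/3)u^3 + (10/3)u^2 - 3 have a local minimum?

h'(u) = -4u^2 + (20/3)u. Setting h'(u) = 0 gives u ∈ {0, 5/3}.
h''(u) = -8u + 20/3. h''(0) = 20/3 > 0 ⇒ local minimum; h''(5/3) = -20/3 < 0 ⇒ local maximum.
So the local minimum value is h(0) = -3.

0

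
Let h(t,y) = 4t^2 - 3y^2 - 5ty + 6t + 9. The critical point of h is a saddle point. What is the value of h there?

∂h/∂t = 8t - 5y + 6 = 0 and ∂h/∂y = -5t - 6y = 0, so (t, y) = (-36/73, 30/73).
The Hessian has h_{tt} = 8, h_{yy} = -6, h_{ty} = -5, giving D = -73 < 0, so the point is a saddle point.
h(-36/73, 30/73) = 549/73.

549/73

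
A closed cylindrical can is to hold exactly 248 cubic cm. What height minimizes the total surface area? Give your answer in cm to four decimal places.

With radius r and height h, πr²h = 248 so h = 248/(πr²), and S(r) = 2πr² + 2πrh = 2πr² + 2·248/r.
S'(r) = 4πr − 2·248/r² = 0 ⇒ r³ = 248/(2π), so r ≈ 3.4048 and h = 2r ≈ 6.8096.
S''(r) = 4π + 4·248/r³ > 0, so this is the minimum; S ≈ 218.5155.

6.8096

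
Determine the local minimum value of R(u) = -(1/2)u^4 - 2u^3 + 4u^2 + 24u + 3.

Critical points: R'(u) = -2u^3 - 6u^2 + 8u + 24 vanishes at u = -3, -2, 2.
Second-derivative test with R''(u) = -6u^2 - 12u + 8: R''(-3) = -10 < 0 ⇒ local maximum; R''(-2) = 8 > 0 ⇒ local minimum; R''(2) = -40 < 0 ⇒ local maximum.
So the local minimum value is R(-2) = -21.

-21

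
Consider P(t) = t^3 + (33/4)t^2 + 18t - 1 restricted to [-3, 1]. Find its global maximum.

105/4

P'(t) = 3t^2 + (33/2)t + 18, whose only zero in [-3, 1] is t = -3/2.
Compare values at every candidate in [-3, 1]: P(-3) = -31/4,  P(-3/2) = -205/16,  P(1) = 105/4.
So the maximum is P(1) = 105/4.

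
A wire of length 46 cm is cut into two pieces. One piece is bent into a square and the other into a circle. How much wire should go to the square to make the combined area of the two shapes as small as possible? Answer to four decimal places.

25.7646

Let x be the length used for the square. Square side x/4; circle radius (46−x)/(2π).
A(x) = (x/4)² + π·((46−x)/(2π))² = x²/16 + (46−x)²/(4π) for 0 ≤ x ≤ 46. A'(x) = x/8 − (46−x)/(2π) = 0 gives x = 4·46/(π+4) ≈ 25.7646.
A'' = 1/8 + 1/(2π) > 0, so this gives the minimum combined area; x ≈ 25.7646 cm to the square.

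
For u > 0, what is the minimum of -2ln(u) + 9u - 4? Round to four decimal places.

1.0082

g'(u) = -2/u + 9 = 0 gives u = 2/9.
g''(u) = 2/u², which is positive for u > 0, so this is a local minimum.
g(2/9) = -2·ln(2/9) + 2 - 4 ≈ 1.0082.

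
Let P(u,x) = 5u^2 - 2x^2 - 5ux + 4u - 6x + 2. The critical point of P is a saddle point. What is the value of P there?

158/65

∂P/∂u = 10u - 5x + 4 = 0 and ∂P/∂x = -5u - 4x - 6 = 0, so (u, x) = (-46/65, -8/13).
The Hessian has P_{uu} = 10, P_{xx} = -4, P_{ux} = -5, giving D = -65 < 0, so the point is a saddle point.
P(-46/65, -8/13) = 158/65.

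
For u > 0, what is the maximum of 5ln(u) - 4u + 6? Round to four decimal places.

g'(u) = 5/u − 4 = 0 gives u = 5/4.
g''(u) = -5/u², which is negative for u > 0, so this is a local maximum.
g(5/4) = 5·ln(5/4) - 5 + 6 ≈ 2.1157.

2.1157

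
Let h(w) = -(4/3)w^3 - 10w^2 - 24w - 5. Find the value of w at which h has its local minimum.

-3

Critical points: h'(w) = -4w^2 - 20w - 24 vanishes at w = -3, -2.
Second-derivative test with h''(w) = -8w - 20: h''(-3) = 4 > 0 ⇒ local minimum; h''(-2) = -4 < 0 ⇒ local maximum.
The local minimum is h(-3) = 13.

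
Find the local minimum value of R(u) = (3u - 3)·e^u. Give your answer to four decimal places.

-3.0000

Differentiating with the product rule gives R'(u) = (3u)·e^u. Since e^u > 0, the only critical point is u = 0.
R''(0) has the same sign as 3 > 0, so this is a local minimum.
R(0) = (-3)·e^(0) ≈ -3.0000.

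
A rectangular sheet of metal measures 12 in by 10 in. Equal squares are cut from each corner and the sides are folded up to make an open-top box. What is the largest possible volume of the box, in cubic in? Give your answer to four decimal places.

96.7706

With cut size x, the volume is V(x) = x(12 − 2x)(10 − 2x) for 0 < x < 5.
V'(x) = 12x^2 − 88x + 120. Setting V'(x) = 0 gives x ≈ 1.8107 (the root in (0, 5)).
V''(x) = 24x − 88 is negative there, so this is the maximum; V ≈ 96.7706.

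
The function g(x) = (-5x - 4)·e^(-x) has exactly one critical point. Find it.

g'(x) = (-5)·e^(-x) + (-5x - 4)·(-1)·e^(-x) = (5x - 1)·e^(-x). Since e^(-x) > 0, the only critical point is x = 1/5.
g''(1/5) has the same sign as 5 > 0, so this is a local minimum.
g(1/5) = (-5)·e^(-1/5) ≈ -4.0937.

1/5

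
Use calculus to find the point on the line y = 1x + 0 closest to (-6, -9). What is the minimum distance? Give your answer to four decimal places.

Minimize D(x)^2 = (x + 6)^2 + (x + 9)^2.
d/dx[D^2] = 2(x + 6) + 2·1·(x + 9) = 0 ⇒ x = -15/2.
Then y = -15/2 and the distance is √(9/2) ≈ 2.1213.

2.1213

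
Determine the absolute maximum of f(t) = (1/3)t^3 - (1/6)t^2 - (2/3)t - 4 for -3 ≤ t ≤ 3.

3/2

f'(t) = t^2 - (1/3)t - 2/3, which vanishes at t = -2/3 and t = 1.
Compare values at every candidate in [-3, 3]: f(-3) = -25/2; f(-2/3) = -302/81; f(1) = -9/2; f(3) = 3/2.
So the maximum is f(3) = 3/2.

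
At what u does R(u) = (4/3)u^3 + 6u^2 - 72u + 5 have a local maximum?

-6

R'(u) = 4u^2 + 12u - 72 = 0 at u = -6, 3.
R''(u) = 8u + 12. R''(-6) = -36 < 0 ⇒ local maximum; R''(3) = 36 > 0 ⇒ local minimum.
Thus R has its local maximum at u = -6, with value 365.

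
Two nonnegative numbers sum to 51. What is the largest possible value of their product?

2601/4

With x + y = 51, the product is P(x) = x(51 − x).
P'(x) = 51 − 2x = 0 gives x = 51/2; P'' = −2 < 0, so this is the maximum.
P = 51/2·51/2 = 2601/4.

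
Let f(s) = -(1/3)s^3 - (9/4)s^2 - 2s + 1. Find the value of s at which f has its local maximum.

-1/2

f'(s) = -s^2 - (9/2)s - 2 = 0 at s = -4, -1/2.
f''(s) = -2s - 9/2. f''(-4) = 7/2 > 0 ⇒ local minimum; f''(-1/2) = -7/2 < 0 ⇒ local maximum.
So the local maximum value is f(-1/2) = 71/48.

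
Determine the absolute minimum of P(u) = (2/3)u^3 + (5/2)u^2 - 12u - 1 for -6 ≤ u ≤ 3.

-89/8

Differentiating, P'(u) = 2u^2 + 5u - 12; which vanishes at u = -4 and u = 3/2.
Evaluating at the critical points and endpoints: P(-6) = 17, P(-4) = 133/3, P(3/2) = -89/8, P(3) = 7/2.
So the minimum is P(3/2) = -89/8.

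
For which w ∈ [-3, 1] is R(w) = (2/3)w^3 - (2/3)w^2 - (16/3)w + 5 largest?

-4/3

Differentiating, R'(w) = 2w^2 - (4/3)w - 16/3; whose only zero in [-3, 1] is w = -4/3.
Candidates: R(-3) = -3, R(-4/3) = 757/81, R(1) = -1/3.
So the maximum is R(-4/3) = 757/81.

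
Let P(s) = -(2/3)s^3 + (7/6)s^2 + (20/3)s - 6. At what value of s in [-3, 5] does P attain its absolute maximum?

5/2

P'(s) = -2s^2 + (7/3)s + 20/3, which vanishes at s = -4/3 and s = 5/2.
Candidates: P(-3) = 5/2, P(-4/3) = -910/81, P(5/2) = 181/24, P(5) = -161/6.
Hence the absolute maximum is 181/24 at s = 5/2.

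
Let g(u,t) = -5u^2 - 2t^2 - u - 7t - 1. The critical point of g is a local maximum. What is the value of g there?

∂g/∂u = -10u - 1 = 0 and ∂g/∂t = -4t - 7 = 0, so (u, t) = (-1/10, -7/4).
The Hessian has g_{uu} = -10, g_{tt} = -4, g_{ut} = 0, giving D = 40 > 0 with g_{uu} < 0, so the point is a local maximum.
g(-1/10, -7/4) = 207/40.

207/40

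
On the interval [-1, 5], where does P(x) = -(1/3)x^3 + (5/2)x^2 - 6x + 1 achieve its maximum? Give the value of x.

The derivative is -x^2 + 5x - 6, which vanishes at x = 2 and x = 3.
Evaluating at the critical points and endpoints: P(-1) = 59/6,  P(2) = -11/3,  P(3) = -7/2,  P(5) = -49/6.
The maximum over the interval is 59/6, attained at x = -1.

-1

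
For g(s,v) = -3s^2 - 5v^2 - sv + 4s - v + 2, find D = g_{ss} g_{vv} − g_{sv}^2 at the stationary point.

59

∂g/∂s = -6s - v + 4 = 0 and ∂g/∂v = -s - 10v - 1 = 0, so (s, v) = (41/59, -10/59).
The Hessian has g_{ss} = -6, g_{vv} = -10, g_{sv} = -1, giving D = 59 > 0 with g_{ss} < 0, so the point is a local maximum.
D = (-6)·(-10) − (-1)^2 = 59.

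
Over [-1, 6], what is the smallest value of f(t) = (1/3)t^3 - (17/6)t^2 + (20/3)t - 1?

Differentiating, f'(t) = t^2 - (17/3)t + 20/3; which vanishes at t = 5/3 and t = 4.
Candidates: f(-1) = -65/6; f(5/3) = 613/162; f(4) = 5/3; f(6) = 9.
So the minimum is f(-1) = -65/6.

-65/6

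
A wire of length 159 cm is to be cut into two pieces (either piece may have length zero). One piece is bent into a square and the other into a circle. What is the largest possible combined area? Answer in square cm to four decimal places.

Let x be the length used for the square. Square side x/4; circle radius (159−x)/(2π).
A(x) = (x/4)² + π·((159−x)/(2π))² = x²/16 + (159−x)²/(4π) for 0 ≤ x ≤ 159. A'(x) = x/8 − (159−x)/(2π) = 0 gives x = 4·159/(π+4) ≈ 89.0558.
A'' > 0, so the interior critical point is a minimum; the maximum is at an endpoint. A(0) = 2011.7981 and A(159) = 1580.0625, so the largest area is 2011.7981.

2011.7981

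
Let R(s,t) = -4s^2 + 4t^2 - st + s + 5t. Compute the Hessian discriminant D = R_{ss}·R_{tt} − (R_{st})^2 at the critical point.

∂R/∂s = -8s - t + 1 = 0 and ∂R/∂t = -s + 8t + 5 = 0, so (s, t) = (1/5, -3/5).
The Hessian has R_{ss} = -8, R_{tt} = 8, R_{st} = -1, giving D = -65 < 0, so the point is a saddle point.
D = (-8)·(8) − (-1)^2 = -65.

-65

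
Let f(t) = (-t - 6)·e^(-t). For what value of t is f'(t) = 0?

f'(t) = (-1)·e^(-t) + (-t - 6)·(-1)·e^(-t) = (t + 5)·e^(-t). Since e^(-t) > 0, the only critical point is t = -5.
f''(-5) has the same sign as 1 > 0, so this is a local minimum.
f(-5) = (-1)·e^(5) ≈ -148.4132.

-5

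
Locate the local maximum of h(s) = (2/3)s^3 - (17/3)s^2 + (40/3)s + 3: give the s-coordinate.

Critical points: h'(s) = 2s^2 - (34/3)s + 40/3 vanishes at s = 5/3, 4.
h''(s) = 4s - 34/3. h''(5/3) = -14/3 < 0 ⇒ local maximum; h''(4) = 14/3 > 0 ⇒ local minimum.
Thus h has its local maximum at s = 5/3, with value 1018/81.

5/3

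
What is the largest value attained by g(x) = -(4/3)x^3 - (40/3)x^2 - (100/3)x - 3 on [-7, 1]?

103/3

Differentiating, g'(x) = -4x^2 - (80/3)x - 100/3; which vanishes at x = -5 and x = -5/3.
Evaluating at the critical points and endpoints: g(-7) = 103/3, g(-5) = -3, g(-5/3) = 1757/81, g(1) = -51.
The maximum over the interval is 103/3, attained at x = -7.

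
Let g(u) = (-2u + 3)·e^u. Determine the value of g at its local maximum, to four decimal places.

By the product rule, g'(u) = (-2u + 1)·e^u. Since e^u > 0, the only critical point is u = 1/2.
g''(1/2) has the same sign as -2 < 0, so this is a local maximum.
g(1/2) = (2)·e^(1/2) ≈ 3.2974.

3.2974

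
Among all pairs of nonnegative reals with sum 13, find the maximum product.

With x + y = 13, the product is P(x) = x(13 − x).
P'(x) = 13 − 2x = 0 gives x = 13/2; P'' = −2 < 0, so this is the maximum.
P = 13/2·13/2 = 169/4.

169/4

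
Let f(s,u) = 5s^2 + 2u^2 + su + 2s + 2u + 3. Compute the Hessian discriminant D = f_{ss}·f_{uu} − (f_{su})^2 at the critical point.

∂f/∂s = 10s + u + 2 = 0 and ∂f/∂u = s + 4u + 2 = 0, so (s, u) = (-2/13, -6/13).
The Hessian has f_{ss} = 10, f_{uu} = 4, f_{su} = 1, giving D = 39 > 0 with f_{ss} > 0, so the point is a local minimum.
D = (10)·(4) − (1)^2 = 39.

39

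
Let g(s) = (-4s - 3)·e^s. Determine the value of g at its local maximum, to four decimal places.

g'(s) = (-4)·e^s + (-4s - 3)·1·e^s = (-4s - 7)·e^s. Since e^s > 0, the only critical point is s = -7/4.
g''(-7/4) has the same sign as -4 < 0, so this is a local maximum.
g(-7/4) = (4)·e^(-7/4) ≈ 0.6951.

0.6951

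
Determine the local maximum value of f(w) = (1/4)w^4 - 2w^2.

0

f'(w) = w^3 - 4w = 0 at w = -2, 0, 2.
Second-derivative test with f''(w) = 3w^2 - 4: f''(-2) = 8 > 0 ⇒ local minimum; f''(0) = -4 < 0 ⇒ local maximum; f''(2) = 8 > 0 ⇒ local minimum.
So the local maximum value is f(0) = 0.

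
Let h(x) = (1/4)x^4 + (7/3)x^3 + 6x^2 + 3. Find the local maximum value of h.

57/4

Critical points: h'(x) = x^3 + 7x^2 + 12x vanishes at x = -4, -3, 0.
Since h''(x) = 3x^2 + 14x + 12, we get h''(-4) = 4 > 0 ⇒ local minimum; h''(-3) = -3 < 0 ⇒ local maximum; h''(0) = 12 > 0 ⇒ local minimum.
Thus h has its local maximum at x = -3, with value 57/4.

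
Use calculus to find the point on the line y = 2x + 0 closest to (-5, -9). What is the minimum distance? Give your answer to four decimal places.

Minimize D(x)^2 = (x + 5)^2 + (2x + 9)^2.
d/dx[D^2] = 2(x + 5) + 2·2·(2x + 9) = 0 ⇒ x = -23/5.
Then y = -46/5 and the distance is √(1/5) ≈ 0.4472.

0.4472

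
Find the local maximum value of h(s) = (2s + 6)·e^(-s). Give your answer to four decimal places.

h'(s) = 2·e^(-s) + (2s + 6)·(-1)·e^(-s) = (-2s - 4)·e^(-s). Since e^(-s) > 0, the only critical point is s = -2.
h''(-2) has the same sign as -2 < 0, so this is a local maximum.
h(-2) = (2)·e^(2) ≈ 14.7781.

14.7781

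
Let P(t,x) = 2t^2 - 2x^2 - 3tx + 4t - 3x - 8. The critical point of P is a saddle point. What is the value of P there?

-10

∂P/∂t = 4t - 3x + 4 = 0 and ∂P/∂x = -3t - 4x - 3 = 0, so (t, x) = (-1, 0).
The Hessian has P_{tt} = 4, P_{xx} = -4, P_{tx} = -3, giving D = -25 < 0, so the point is a saddle point.
P(-1, 0) = -10.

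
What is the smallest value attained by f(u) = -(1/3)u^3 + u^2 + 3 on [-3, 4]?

Differentiating, f'(u) = -u^2 + 2u; which vanishes at u = 0 and u = 2.
Candidates: f(-3) = 21, f(0) = 3, f(2) = 13/3, f(4) = -7/3.
So the minimum is f(4) = -7/3.

-7/3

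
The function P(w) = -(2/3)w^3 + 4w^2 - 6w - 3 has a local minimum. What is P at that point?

-17/3

P'(w) = -2w^2 + 8w - 6 = 0 at w = 1, 3.
Since P''(w) = -4w + 8, we get P''(1) = 4 > 0 ⇒ local minimum; P''(3) = -4 < 0 ⇒ local maximum.
Thus P has its local minimum at w = 1, with value -17/3.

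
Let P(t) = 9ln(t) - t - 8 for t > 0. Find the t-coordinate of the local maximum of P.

P'(t) = 9/t − 1 = 0 gives t = 9.
P''(t) = -9/t², which is negative for t > 0, so this is a local maximum.
P(9) = 9·ln(9) - 9 - 8 ≈ 2.7750.

9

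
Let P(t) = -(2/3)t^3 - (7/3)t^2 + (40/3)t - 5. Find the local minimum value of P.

-53

P'(t) = -2t^2 - (14/3)t + 40/3 = 0 at t = -4, 5/3.
P''(t) = -4t - 14/3. P''(-4) = 34/3 > 0 ⇒ local minimum; P''(5/3) = -34/3 < 0 ⇒ local maximum.
The local minimum is P(-4) = -53.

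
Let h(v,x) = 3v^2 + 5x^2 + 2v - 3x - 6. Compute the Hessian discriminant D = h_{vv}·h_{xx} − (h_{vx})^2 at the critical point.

∂h/∂v = 6v + 2 = 0 and ∂h/∂x = 10x - 3 = 0, so (v, x) = (-1/3, 3/10).
The Hessian has h_{vv} = 6, h_{xx} = 10, h_{vx} = 0, giving D = 60 > 0 with h_{vv} > 0, so the point is a local minimum.
D = (6)·(10) − (0)^2 = 60.

60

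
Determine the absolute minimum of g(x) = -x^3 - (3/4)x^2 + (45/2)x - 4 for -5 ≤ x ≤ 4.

g'(x) = -3x^2 - (3/2)x + 45/2, which vanishes at x = -3 and x = 5/2.
Compare values at every candidate in [-5, 4]: g(-5) = -41/4; g(-3) = -205/4; g(5/2) = 511/16; g(4) = 10.
The minimum over the interval is -205/4, attained at x = -3.

-205/4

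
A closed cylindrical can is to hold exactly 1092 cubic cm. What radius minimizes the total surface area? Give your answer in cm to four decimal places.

With radius r and height h, πr²h = 1092 so h = 1092/(πr²), and S(r) = 2πr² + 2πrh = 2πr² + 2·1092/r.
S'(r) = 4πr − 2·1092/r² = 0 ⇒ r³ = 1092/(2π), so r ≈ 5.5806 and h = 2r ≈ 11.1612.
S''(r) = 4π + 4·1092/r³ > 0, so this is the minimum; S ≈ 587.0336.

5.5806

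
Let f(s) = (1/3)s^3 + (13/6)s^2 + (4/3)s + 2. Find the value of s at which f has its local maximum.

f'(s) = s^2 + (13/3)s + 4/3. Setting f'(s) = 0 gives s ∈ {-4, -1/3}.
Since f''(s) = 2s + 13/3, we get f''(-4) = -11/3 < 0 ⇒ local maximum; f''(-1/3) = 11/3 > 0 ⇒ local minimum.
The local maximum is f(-4) = 10.

-4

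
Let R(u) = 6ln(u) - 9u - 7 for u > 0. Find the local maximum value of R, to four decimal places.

-15.4328

R'(u) = 6/u − 9 = 0 gives u = 2/3.
R''(u) = -6/u², which is negative for u > 0, so this is a local maximum.
R(2/3) = 6·ln(2/3) - 6 - 7 ≈ -15.4328.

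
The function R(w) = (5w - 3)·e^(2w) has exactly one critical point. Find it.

1/10

By the product rule, R'(w) = (10w - 1)·e^(2w). Since e^(2w) > 0, the only critical point is w = 1/10.
R''(1/10) has the same sign as 10 > 0, so this is a local minimum.
R(1/10) = (-5/2)·e^(1/5) ≈ -3.0535.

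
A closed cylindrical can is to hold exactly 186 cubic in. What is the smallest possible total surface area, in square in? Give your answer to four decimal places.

With radius r and height h, πr²h = 186 so h = 186/(πr²), and S(r) = 2πr² + 2πrh = 2πr² + 2·186/r.
S'(r) = 4πr − 2·186/r² = 0 ⇒ r³ = 186/(2π), so r ≈ 3.0935 and h = 2r ≈ 6.1869.
S''(r) = 4π + 4·186/r³ > 0, so this is the minimum; S ≈ 180.3806.

180.3806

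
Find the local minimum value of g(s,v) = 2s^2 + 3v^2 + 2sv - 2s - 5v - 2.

-41/10

∂g/∂s = 4s + 2v - 2 = 0 and ∂g/∂v = 2s + 6v - 5 = 0, so (s, v) = (1/10, 4/5).
The Hessian has g_{ss} = 4, g_{vv} = 6, g_{sv} = 2, giving D = 20 > 0 with g_{ss} > 0, so the point is a local minimum.
g(1/10, 4/5) = -41/10.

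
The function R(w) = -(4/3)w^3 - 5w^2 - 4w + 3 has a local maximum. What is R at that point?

Critical points: R'(w) = -4w^2 - 10w - 4 vanishes at w = -2, -1/2.
Second-derivative test with R''(w) = -8w - 10: R''(-2) = 6 > 0 ⇒ local minimum; R''(-1/2) = -6 < 0 ⇒ local maximum.
Thus R has its local maximum at w = -1/2, with value 47/12.

47/12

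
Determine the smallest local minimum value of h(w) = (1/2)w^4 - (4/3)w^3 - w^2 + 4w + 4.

Critical points: h'(w) = 2w^3 - 4w^2 - 2w + 4 vanishes at w = -1, 1, 2.
Since h''(w) = 6w^2 - 8w - 2, we get h''(-1) = 12 > 0 ⇒ local minimum; h''(1) = -4 < 0 ⇒ local maximum; h''(2) = 6 > 0 ⇒ local minimum.
The smallest local minimum is h(-1) = 5/6.

5/6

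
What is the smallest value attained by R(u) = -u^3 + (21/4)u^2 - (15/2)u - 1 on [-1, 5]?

-129/4

R'(u) = -3u^2 + (21/2)u - 15/2, which vanishes at u = 1 and u = 5/2.
Candidates: R(-1) = 51/4, R(1) = -17/4, R(5/2) = -41/16, R(5) = -129/4.
Hence the absolute minimum is -129/4 at u = 5.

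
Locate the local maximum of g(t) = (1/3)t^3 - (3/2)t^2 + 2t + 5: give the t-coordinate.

1

g'(t) = t^2 - 3t + 2 = 0 at t = 1, 2.
g''(t) = 2t - 3. g''(1) = -1 < 0 ⇒ local maximum; g''(2) = 1 > 0 ⇒ local minimum.
So the local maximum value is g(1) = 35/6.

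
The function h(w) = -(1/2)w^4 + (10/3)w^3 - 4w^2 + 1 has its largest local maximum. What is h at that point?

67/3

h'(w) = -2w^3 + 10w^2 - 8w. Setting h'(w) = 0 gives w ∈ {0, 1, 4}.
h''(w) = -6w^2 + 20w - 8. h''(0) = -8 < 0 ⇒ local maximum; h''(1) = 6 > 0 ⇒ local minimum; h''(4) = -24 < 0 ⇒ local maximum.
So the largest local maximum value is h(4) = 67/3.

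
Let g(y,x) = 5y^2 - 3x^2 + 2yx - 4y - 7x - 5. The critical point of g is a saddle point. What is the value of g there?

∂g/∂y = 10y + 2x - 4 = 0 and ∂g/∂x = 2y - 6x - 7 = 0, so (y, x) = (19/32, -31/32).
The Hessian has g_{yy} = 10, g_{xx} = -6, g_{yx} = 2, giving D = -64 < 0, so the point is a saddle point.
g(19/32, -31/32) = -179/64.

-179/64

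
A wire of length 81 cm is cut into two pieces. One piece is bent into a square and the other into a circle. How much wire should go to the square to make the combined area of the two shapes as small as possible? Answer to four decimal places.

Let x be the length used for the square. Square side x/4; circle radius (81−x)/(2π).
A(x) = (x/4)² + π·((81−x)/(2π))² = x²/16 + (81−x)²/(4π) for 0 ≤ x ≤ 81. A'(x) = x/8 − (81−x)/(2π) = 0 gives x = 4·81/(π+4) ≈ 45.3680.
A'' = 1/8 + 1/(2π) > 0, so this gives the minimum combined area; x ≈ 45.3680 cm to the square.

45.3680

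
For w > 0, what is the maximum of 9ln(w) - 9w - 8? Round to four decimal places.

-17.0000

g'(w) = 9/w − 9 = 0 gives w = 1.
g''(w) = -9/w², which is negative for w > 0, so this is a local maximum.
g(1) = 9·ln(1) - 9 - 8 ≈ -17.0000.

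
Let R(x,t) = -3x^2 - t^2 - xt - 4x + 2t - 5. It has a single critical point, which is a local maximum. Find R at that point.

-19/11

∂R/∂x = -6x - t - 4 = 0 and ∂R/∂t = -x - 2t + 2 = 0, so (x, t) = (-10/11, 16/11).
The Hessian has R_{xx} = -6, R_{tt} = -2, R_{xt} = -1, giving D = 11 > 0 with R_{xx} < 0, so the point is a local maximum.
R(-10/11, 16/11) = -19/11.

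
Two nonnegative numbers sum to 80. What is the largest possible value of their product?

With x + y = 80, the product is P(x) = x(80 − x).
P'(x) = 80 − 2x = 0 gives x = 40; P'' = −2 < 0, so this is the maximum.
P = 40·40 = 1600.

1600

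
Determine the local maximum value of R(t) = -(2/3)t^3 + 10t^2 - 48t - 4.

Critical points: R'(t) = -2t^2 + 20t - 48 vanishes at t = 4, 6.
R''(t) = -4t + 20. R''(4) = 4 > 0 ⇒ local minimum; R''(6) = -4 < 0 ⇒ local maximum.
Thus R has its local maximum at t = 6, with value -76.

-76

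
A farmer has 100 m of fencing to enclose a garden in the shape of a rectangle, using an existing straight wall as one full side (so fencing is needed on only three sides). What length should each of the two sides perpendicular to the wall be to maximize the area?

Let the sides perpendicular to the wall have length x and the parallel side y, so 2x + y = 100 and the area is A = xy = x(100 − 2x).
A'(x) = 100 − 4x = 0 gives x = 25, and A''(x) = −4 < 0 confirms a maximum.
Then y = 100 − 2·25 = 50 and A = 1250.

25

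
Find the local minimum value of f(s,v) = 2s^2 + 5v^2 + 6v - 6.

-39/5

∂f/∂s = 4s = 0 and ∂f/∂v = 10v + 6 = 0, so (s, v) = (0, -3/5).
The Hessian has f_{ss} = 4, f_{vv} = 10, f_{sv} = 0, giving D = 40 > 0 with f_{ss} > 0, so the point is a local minimum.
f(0, -3/5) = -39/5.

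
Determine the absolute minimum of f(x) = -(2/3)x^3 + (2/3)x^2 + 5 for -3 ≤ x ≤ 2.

Differentiating, f'(x) = -2x^2 + (4/3)x; which vanishes at x = 0 and x = 2/3.
Compare values at every candidate in [-3, 2]: f(-3) = 29; f(0) = 5; f(2/3) = 413/81; f(2) = 7/3.
Hence the absolute minimum is 7/3 at x = 2.

7/3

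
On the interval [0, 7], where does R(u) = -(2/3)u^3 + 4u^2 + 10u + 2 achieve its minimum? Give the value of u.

0

The derivative is -2u^2 + 8u + 10, whose only zero in [0, 7] is u = 5.
Evaluating at the critical points and endpoints: R(0) = 2,  R(5) = 206/3,  R(7) = 118/3.
The minimum over the interval is 2, attained at u = 0.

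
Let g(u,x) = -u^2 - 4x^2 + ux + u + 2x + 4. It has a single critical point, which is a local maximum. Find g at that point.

∂g/∂u = -2u + x + 1 = 0 and ∂g/∂x = u - 8x + 2 = 0, so (u, x) = (2/3, 1/3).
The Hessian has g_{uu} = -2, g_{xx} = -8, g_{ux} = 1, giving D = 15 > 0 with g_{uu} < 0, so the point is a local maximum.
g(2/3, 1/3) = 14/3.

14/3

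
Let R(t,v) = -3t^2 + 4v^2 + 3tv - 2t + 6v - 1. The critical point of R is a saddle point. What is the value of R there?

∂R/∂t = -6t + 3v - 2 = 0 and ∂R/∂v = 3t + 8v + 6 = 0, so (t, v) = (-34/57, -10/19).
The Hessian has R_{tt} = -6, R_{vv} = 8, R_{tv} = 3, giving D = -57 < 0, so the point is a saddle point.
R(-34/57, -10/19) = -113/57.

-113/57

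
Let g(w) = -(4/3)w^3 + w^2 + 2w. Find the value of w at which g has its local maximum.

1

g'(w) = -4w^2 + 2w + 2 = 0 at w = -1/2, 1.
Second-derivative test with g''(w) = -8w + 2: g''(-1/2) = 6 > 0 ⇒ local minimum; g''(1) = -6 < 0 ⇒ local maximum.
Thus g has its local maximum at w = 1, with value 5/3.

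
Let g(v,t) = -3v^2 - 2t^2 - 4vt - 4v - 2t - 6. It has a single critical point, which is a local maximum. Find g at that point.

∂g/∂v = -6v - 4t - 4 = 0 and ∂g/∂t = -4v - 4t - 2 = 0, so (v, t) = (-1, 1/2).
The Hessian has g_{vv} = -6, g_{tt} = -4, g_{vt} = -4, giving D = 8 > 0 with g_{vv} < 0, so the point is a local maximum.
g(-1, 1/2) = -9/2.

-9/2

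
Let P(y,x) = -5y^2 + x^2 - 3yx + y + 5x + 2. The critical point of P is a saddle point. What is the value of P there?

-51/29

∂P/∂y = -10y - 3x + 1 = 0 and ∂P/∂x = -3y + 2x + 5 = 0, so (y, x) = (17/29, -47/29).
The Hessian has P_{yy} = -10, P_{xx} = 2, P_{yx} = -3, giving D = -29 < 0, so the point is a saddle point.
P(17/29, -47/29) = -51/29.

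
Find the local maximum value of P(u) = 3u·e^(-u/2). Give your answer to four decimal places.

2.2073

Differentiating with the product rule gives P'(u) = (-(3/2)u + 3)·e^(-u/2). Since e^(-u/2) > 0, the only critical point is u = 2.
P''(2) has the same sign as -3/2 < 0, so this is a local maximum.
P(2) = (6)·e^(-1) ≈ 2.2073.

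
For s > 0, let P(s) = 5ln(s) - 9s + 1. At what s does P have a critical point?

P'(s) = 5/s − 9 = 0 gives s = 5/9.
P''(s) = -5/s², which is negative for s > 0, so this is a local maximum.
P(5/9) = 5·ln(5/9) - 5 + 1 ≈ -6.9389.

5/9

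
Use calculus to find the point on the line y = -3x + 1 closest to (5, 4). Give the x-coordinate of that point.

-2/5

Minimize D(x)^2 = (x - 5)^2 + (-3x - 3)^2.
d/dx[D^2] = 2(x - 5) + 2·(-3)·(-3x - 3) = 0 ⇒ x = -2/5.
Then y = 11/5 and the distance is √(162/5) ≈ 5.6921.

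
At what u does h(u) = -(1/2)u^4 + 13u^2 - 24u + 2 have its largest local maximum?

-4

h'(u) = -2u^3 + 26u - 24. Setting h'(u) = 0 gives u ∈ {-4, 1, 3}.
Since h''(u) = -6u^2 + 26, we get h''(-4) = -70 < 0 ⇒ local maximum; h''(1) = 20 > 0 ⇒ local minimum; h''(3) = -28 < 0 ⇒ local maximum.
So the largest local maximum value is h(-4) = 178.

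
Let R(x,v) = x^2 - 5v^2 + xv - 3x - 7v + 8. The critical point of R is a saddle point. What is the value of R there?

∂R/∂x = 2x + v - 3 = 0 and ∂R/∂v = x - 10v - 7 = 0, so (x, v) = (37/21, -11/21).
The Hessian has R_{xx} = 2, R_{vv} = -10, R_{xv} = 1, giving D = -21 < 0, so the point is a saddle point.
R(37/21, -11/21) = 151/21.

151/21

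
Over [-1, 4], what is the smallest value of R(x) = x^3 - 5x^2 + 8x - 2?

-16

Differentiating, R'(x) = 3x^2 - 10x + 8; which vanishes at x = 4/3 and x = 2.
Candidates: R(-1) = -16; R(4/3) = 58/27; R(2) = 2; R(4) = 14.
Hence the absolute minimum is -16 at x = -1.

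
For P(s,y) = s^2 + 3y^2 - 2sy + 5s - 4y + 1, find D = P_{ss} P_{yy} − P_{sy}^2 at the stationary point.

8

∂P/∂s = 2s - 2y + 5 = 0 and ∂P/∂y = -2s + 6y - 4 = 0, so (s, y) = (-11/4, -1/4).
The Hessian has P_{ss} = 2, P_{yy} = 6, P_{sy} = -2, giving D = 8 > 0 with P_{ss} > 0, so the point is a local minimum.
D = (2)·(6) − (-2)^2 = 8.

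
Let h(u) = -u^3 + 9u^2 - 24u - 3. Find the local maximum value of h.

h'(u) = -3u^2 + 18u - 24. Setting h'(u) = 0 gives u ∈ {2, 4}.
Second-derivative test with h''(u) = -6u + 18: h''(2) = 6 > 0 ⇒ local minimum; h''(4) = -6 < 0 ⇒ local maximum.
The local maximum is h(4) = -19.

-19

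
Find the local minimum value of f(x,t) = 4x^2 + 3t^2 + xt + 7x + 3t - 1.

∂f/∂x = 8x + t + 7 = 0 and ∂f/∂t = x + 6t + 3 = 0, so (x, t) = (-39/47, -17/47).
The Hessian has f_{xx} = 8, f_{tt} = 6, f_{xt} = 1, giving D = 47 > 0 with f_{xx} > 0, so the point is a local minimum.
f(-39/47, -17/47) = -209/47.

-209/47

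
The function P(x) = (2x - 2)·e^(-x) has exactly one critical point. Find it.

By the product rule, P'(x) = (-2x + 4)·e^(-x). Since e^(-x) > 0, the only critical point is x = 2.
P''(2) has the same sign as -2 < 0, so this is a local maximum.
P(2) = (2)·e^(-2) ≈ 0.2707.

2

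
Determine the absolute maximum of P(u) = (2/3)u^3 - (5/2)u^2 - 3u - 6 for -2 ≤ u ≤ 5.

-1/6

P'(u) = 2u^2 - 5u - 3, which vanishes at u = -1/2 and u = 3.
Evaluating at the critical points and endpoints: P(-2) = -46/3; P(-1/2) = -125/24; P(3) = -39/2; P(5) = -1/6.
The maximum over the interval is -1/6, attained at u = 5.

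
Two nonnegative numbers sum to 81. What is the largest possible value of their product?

6561/4

With x + y = 81, the product is P(x) = x(81 − x).
P'(x) = 81 − 2x = 0 gives x = 81/2; P'' = −2 < 0, so this is the maximum.
P = 81/2·81/2 = 6561/4.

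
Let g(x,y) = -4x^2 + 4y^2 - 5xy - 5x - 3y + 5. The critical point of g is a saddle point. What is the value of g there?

∂g/∂x = -8x - 5y - 5 = 0 and ∂g/∂y = -5x + 8y - 3 = 0, so (x, y) = (-55/89, -1/89).
The Hessian has g_{xx} = -8, g_{yy} = 8, g_{xy} = -5, giving D = -89 < 0, so the point is a saddle point.
g(-55/89, -1/89) = 584/89.

584/89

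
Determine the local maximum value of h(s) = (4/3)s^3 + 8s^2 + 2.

h'(s) = 4s^2 + 16s = 0 at s = -4, 0.
h''(s) = 8s + 16. h''(-4) = -16 < 0 ⇒ local maximum; h''(0) = 16 > 0 ⇒ local minimum.
Thus h has its local maximum at s = -4, with value 134/3.

134/3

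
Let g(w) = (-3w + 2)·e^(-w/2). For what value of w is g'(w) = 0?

8/3

Differentiating with the product rule gives g'(w) = ((3/2)w - 4)·e^(-w/2). Since e^(-w/2) > 0, the only critical point is w = 8/3.
g''(8/3) has the same sign as 3/2 > 0, so this is a local minimum.
g(8/3) = (-6)·e^(-4/3) ≈ -1.5816.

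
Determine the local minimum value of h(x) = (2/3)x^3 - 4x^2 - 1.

-67/3

h'(x) = 2x^2 - 8x. Setting h'(x) = 0 gives x ∈ {0, 4}.
Since h''(x) = 4x - 8, we get h''(0) = -8 < 0 ⇒ local maximum; h''(4) = 8 > 0 ⇒ local minimum.
Thus h has its local minimum at x = 4, with value -67/3.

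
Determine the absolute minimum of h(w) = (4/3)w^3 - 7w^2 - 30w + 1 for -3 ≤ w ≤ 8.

-472/3

The derivative is 4w^2 - 14w - 30, which vanishes at w = -3/2 and w = 5.
Candidates: h(-3) = -8, h(-3/2) = 103/4, h(5) = -472/3, h(8) = -13/3.
So the minimum is h(5) = -472/3.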